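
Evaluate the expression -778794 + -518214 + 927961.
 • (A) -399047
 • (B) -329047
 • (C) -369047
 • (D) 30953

First: -778794 + -518214 = -1297008
Then: -1297008 + 927961 = -369047
C) -369047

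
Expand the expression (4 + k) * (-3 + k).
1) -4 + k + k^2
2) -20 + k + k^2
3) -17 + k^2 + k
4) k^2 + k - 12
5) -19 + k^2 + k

Expanding (4 + k) * (-3 + k):
= k^2 + k - 12
4) k^2 + k - 12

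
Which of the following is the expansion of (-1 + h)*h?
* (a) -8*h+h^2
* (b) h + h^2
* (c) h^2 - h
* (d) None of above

Expanding (-1 + h)*h:
= h^2 - h
c) h^2 - h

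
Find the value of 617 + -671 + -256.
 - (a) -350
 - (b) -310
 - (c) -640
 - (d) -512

First: 617 + -671 = -54
Then: -54 + -256 = -310
b) -310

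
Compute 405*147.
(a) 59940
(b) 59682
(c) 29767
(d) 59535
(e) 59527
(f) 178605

405 * 147 = 59535
d) 59535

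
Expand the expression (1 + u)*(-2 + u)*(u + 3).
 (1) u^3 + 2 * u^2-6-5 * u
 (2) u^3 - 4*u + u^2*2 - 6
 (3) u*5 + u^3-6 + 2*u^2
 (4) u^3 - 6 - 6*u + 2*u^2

Expanding (1 + u)*(-2 + u)*(u + 3):
= u^3 + 2 * u^2-6-5 * u
1) u^3 + 2 * u^2-6-5 * u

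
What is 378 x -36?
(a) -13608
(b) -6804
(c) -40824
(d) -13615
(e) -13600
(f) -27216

378 * -36 = -13608
a) -13608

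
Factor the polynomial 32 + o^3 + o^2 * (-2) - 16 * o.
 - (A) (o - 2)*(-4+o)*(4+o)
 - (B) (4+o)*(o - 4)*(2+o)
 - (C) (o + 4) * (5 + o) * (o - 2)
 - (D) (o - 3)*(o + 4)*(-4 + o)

We need to factor 32 + o^3 + o^2 * (-2) - 16 * o.
The factored form is (o - 2)*(-4+o)*(4+o).
A) (o - 2)*(-4+o)*(4+o)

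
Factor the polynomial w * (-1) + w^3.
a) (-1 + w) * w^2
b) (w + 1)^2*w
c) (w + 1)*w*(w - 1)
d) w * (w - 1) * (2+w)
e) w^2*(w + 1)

We need to factor w * (-1) + w^3.
The factored form is (w + 1)*w*(w - 1).
c) (w + 1)*w*(w - 1)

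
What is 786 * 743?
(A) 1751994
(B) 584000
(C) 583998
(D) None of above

786 * 743 = 583998
C) 583998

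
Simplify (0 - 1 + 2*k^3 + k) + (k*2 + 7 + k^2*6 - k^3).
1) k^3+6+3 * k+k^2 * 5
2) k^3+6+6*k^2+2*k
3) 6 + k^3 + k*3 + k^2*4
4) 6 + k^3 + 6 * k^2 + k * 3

Adding the polynomials and combining like terms:
(0 - 1 + 2*k^3 + k) + (k*2 + 7 + k^2*6 - k^3)
= 6 + k^3 + 6 * k^2 + k * 3
4) 6 + k^3 + 6 * k^2 + k * 3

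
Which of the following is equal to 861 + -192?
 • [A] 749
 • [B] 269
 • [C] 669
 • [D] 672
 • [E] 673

861 + -192 = 669
C) 669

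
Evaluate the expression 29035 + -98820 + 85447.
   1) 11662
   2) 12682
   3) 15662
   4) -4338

First: 29035 + -98820 = -69785
Then: -69785 + 85447 = 15662
3) 15662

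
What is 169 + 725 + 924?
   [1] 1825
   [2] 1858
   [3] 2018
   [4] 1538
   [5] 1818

First: 169 + 725 = 894
Then: 894 + 924 = 1818
5) 1818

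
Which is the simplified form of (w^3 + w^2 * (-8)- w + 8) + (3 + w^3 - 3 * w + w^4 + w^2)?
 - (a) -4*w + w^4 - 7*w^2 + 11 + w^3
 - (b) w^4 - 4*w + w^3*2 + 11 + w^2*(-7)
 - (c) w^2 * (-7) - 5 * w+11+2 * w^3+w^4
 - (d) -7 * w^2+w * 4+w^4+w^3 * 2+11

Adding the polynomials and combining like terms:
(w^3 + w^2*(-8) - w + 8) + (3 + w^3 - 3*w + w^4 + w^2)
= w^4 - 4*w + w^3*2 + 11 + w^2*(-7)
b) w^4 - 4*w + w^3*2 + 11 + w^2*(-7)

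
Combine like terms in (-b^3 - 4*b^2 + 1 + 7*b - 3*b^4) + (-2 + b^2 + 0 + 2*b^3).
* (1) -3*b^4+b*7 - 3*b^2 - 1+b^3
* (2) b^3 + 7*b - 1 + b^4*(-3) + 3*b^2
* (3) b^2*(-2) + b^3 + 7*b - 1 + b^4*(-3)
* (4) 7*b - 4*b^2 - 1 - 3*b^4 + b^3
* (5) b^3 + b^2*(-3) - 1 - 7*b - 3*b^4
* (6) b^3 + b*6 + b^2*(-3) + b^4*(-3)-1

Adding the polynomials and combining like terms:
(-b^3 - 4*b^2 + 1 + 7*b - 3*b^4) + (-2 + b^2 + 0 + 2*b^3)
= -3*b^4+b*7 - 3*b^2 - 1+b^3
1) -3*b^4+b*7 - 3*b^2 - 1+b^3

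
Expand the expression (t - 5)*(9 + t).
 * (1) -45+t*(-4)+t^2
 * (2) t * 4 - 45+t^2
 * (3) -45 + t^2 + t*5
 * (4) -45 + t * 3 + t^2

Expanding (t - 5)*(9 + t):
= t * 4 - 45+t^2
2) t * 4 - 45+t^2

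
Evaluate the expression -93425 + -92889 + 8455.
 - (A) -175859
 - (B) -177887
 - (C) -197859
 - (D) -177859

First: -93425 + -92889 = -186314
Then: -186314 + 8455 = -177859
D) -177859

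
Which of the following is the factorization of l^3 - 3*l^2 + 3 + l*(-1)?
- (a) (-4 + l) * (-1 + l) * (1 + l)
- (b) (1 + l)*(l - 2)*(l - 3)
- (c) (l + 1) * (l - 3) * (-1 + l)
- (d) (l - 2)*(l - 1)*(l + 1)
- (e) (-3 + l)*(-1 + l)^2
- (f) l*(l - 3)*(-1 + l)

We need to factor l^3 - 3*l^2 + 3 + l*(-1).
The factored form is (l + 1) * (l - 3) * (-1 + l).
c) (l + 1) * (l - 3) * (-1 + l)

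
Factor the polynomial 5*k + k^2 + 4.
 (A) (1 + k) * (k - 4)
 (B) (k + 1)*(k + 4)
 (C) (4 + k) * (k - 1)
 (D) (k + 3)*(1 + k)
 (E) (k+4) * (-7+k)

We need to factor 5*k + k^2 + 4.
The factored form is (k + 1)*(k + 4).
B) (k + 1)*(k + 4)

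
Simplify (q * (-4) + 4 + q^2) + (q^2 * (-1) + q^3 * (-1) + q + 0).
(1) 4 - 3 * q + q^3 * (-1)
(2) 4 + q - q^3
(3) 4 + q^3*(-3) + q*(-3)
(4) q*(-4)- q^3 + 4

Adding the polynomials and combining like terms:
(q*(-4) + 4 + q^2) + (q^2*(-1) + q^3*(-1) + q + 0)
= 4 - 3 * q + q^3 * (-1)
1) 4 - 3 * q + q^3 * (-1)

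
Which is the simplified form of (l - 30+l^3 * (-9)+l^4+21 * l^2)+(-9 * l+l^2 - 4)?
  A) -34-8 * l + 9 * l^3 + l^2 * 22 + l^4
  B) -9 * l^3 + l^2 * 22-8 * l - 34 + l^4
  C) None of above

Adding the polynomials and combining like terms:
(l - 30 + l^3*(-9) + l^4 + 21*l^2) + (-9*l + l^2 - 4)
= -9 * l^3 + l^2 * 22-8 * l - 34 + l^4
B) -9 * l^3 + l^2 * 22-8 * l - 34 + l^4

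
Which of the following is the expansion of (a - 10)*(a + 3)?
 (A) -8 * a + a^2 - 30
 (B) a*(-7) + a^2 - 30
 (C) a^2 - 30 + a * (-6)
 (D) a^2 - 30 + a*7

Expanding (a - 10)*(a + 3):
= a*(-7) + a^2 - 30
B) a*(-7) + a^2 - 30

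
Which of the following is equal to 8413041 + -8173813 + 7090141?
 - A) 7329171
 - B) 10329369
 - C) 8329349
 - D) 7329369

First: 8413041 + -8173813 = 239228
Then: 239228 + 7090141 = 7329369
D) 7329369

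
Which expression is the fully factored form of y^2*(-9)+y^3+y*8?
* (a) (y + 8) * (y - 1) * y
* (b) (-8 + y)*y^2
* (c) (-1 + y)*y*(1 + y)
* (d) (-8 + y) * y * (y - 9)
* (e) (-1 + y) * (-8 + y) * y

We need to factor y^2*(-9)+y^3+y*8.
The factored form is (-1 + y) * (-8 + y) * y.
e) (-1 + y) * (-8 + y) * y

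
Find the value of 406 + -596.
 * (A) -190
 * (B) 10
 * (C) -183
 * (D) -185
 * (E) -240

406 + -596 = -190
A) -190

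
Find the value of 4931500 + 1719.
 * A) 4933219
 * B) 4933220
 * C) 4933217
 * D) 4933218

4931500 + 1719 = 4933219
A) 4933219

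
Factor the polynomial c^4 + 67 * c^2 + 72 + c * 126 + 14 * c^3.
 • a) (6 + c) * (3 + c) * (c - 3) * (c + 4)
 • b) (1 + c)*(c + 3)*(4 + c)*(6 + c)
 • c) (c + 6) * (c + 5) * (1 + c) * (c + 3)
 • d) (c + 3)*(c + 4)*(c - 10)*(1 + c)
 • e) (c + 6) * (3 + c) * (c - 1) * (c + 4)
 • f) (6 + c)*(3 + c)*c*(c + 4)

We need to factor c^4 + 67 * c^2 + 72 + c * 126 + 14 * c^3.
The factored form is (1 + c)*(c + 3)*(4 + c)*(6 + c).
b) (1 + c)*(c + 3)*(4 + c)*(6 + c)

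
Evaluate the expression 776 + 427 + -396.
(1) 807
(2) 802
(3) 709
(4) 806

First: 776 + 427 = 1203
Then: 1203 + -396 = 807
1) 807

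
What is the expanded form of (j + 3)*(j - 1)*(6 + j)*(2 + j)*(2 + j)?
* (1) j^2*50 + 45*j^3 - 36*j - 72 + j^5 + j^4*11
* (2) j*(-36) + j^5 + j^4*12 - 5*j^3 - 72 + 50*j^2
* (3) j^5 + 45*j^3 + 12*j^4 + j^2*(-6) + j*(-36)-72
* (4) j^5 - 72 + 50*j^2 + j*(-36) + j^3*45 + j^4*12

Expanding (j + 3)*(j - 1)*(6 + j)*(2 + j)*(2 + j):
= j^5 - 72 + 50*j^2 + j*(-36) + j^3*45 + j^4*12
4) j^5 - 72 + 50*j^2 + j*(-36) + j^3*45 + j^4*12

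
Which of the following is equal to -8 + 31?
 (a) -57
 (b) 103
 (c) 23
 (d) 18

-8 + 31 = 23
c) 23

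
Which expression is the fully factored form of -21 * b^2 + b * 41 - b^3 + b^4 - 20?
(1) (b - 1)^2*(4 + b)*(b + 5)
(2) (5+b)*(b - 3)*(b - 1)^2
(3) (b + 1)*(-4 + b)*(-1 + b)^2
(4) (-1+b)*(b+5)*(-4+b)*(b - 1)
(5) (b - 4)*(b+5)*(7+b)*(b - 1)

We need to factor -21 * b^2 + b * 41 - b^3 + b^4 - 20.
The factored form is (-1+b)*(b+5)*(-4+b)*(b - 1).
4) (-1+b)*(b+5)*(-4+b)*(b - 1)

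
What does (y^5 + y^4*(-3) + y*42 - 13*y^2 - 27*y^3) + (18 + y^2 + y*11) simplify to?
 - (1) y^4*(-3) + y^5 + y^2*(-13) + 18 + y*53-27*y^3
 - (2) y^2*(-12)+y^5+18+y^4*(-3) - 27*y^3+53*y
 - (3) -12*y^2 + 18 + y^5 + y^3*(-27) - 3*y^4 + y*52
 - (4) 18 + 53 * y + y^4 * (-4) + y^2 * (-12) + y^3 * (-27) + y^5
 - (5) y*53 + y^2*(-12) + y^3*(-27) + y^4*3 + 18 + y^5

Adding the polynomials and combining like terms:
(y^5 + y^4*(-3) + y*42 - 13*y^2 - 27*y^3) + (18 + y^2 + y*11)
= y^2*(-12)+y^5+18+y^4*(-3) - 27*y^3+53*y
2) y^2*(-12)+y^5+18+y^4*(-3) - 27*y^3+53*y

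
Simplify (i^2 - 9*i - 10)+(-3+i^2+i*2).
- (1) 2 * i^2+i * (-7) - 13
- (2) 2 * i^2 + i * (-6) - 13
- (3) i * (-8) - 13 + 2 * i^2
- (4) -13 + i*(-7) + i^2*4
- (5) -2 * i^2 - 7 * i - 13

Adding the polynomials and combining like terms:
(i^2 - 9*i - 10) + (-3 + i^2 + i*2)
= 2 * i^2+i * (-7) - 13
1) 2 * i^2+i * (-7) - 13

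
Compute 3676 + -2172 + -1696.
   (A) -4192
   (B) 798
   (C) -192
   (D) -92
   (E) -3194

First: 3676 + -2172 = 1504
Then: 1504 + -1696 = -192
C) -192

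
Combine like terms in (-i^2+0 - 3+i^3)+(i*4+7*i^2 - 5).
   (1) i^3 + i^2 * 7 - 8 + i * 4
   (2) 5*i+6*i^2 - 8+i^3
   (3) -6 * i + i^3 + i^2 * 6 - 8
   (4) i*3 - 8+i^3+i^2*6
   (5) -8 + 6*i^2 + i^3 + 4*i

Adding the polynomials and combining like terms:
(-i^2 + 0 - 3 + i^3) + (i*4 + 7*i^2 - 5)
= -8 + 6*i^2 + i^3 + 4*i
5) -8 + 6*i^2 + i^3 + 4*i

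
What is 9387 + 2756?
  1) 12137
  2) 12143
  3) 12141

9387 + 2756 = 12143
2) 12143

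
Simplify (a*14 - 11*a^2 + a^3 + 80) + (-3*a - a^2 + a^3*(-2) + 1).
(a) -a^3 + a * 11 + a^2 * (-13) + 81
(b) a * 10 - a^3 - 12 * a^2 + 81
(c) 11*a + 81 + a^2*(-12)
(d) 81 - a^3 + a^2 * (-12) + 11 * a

Adding the polynomials and combining like terms:
(a*14 - 11*a^2 + a^3 + 80) + (-3*a - a^2 + a^3*(-2) + 1)
= 81 - a^3 + a^2 * (-12) + 11 * a
d) 81 - a^3 + a^2 * (-12) + 11 * a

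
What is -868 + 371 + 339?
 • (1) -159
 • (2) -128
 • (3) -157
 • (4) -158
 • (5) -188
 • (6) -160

First: -868 + 371 = -497
Then: -497 + 339 = -158
4) -158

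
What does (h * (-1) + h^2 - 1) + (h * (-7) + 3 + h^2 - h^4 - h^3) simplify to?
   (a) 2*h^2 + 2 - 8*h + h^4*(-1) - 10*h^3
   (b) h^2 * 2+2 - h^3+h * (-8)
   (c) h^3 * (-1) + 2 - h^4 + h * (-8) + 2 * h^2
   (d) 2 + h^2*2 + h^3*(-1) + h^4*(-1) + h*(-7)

Adding the polynomials and combining like terms:
(h*(-1) + h^2 - 1) + (h*(-7) + 3 + h^2 - h^4 - h^3)
= h^3 * (-1) + 2 - h^4 + h * (-8) + 2 * h^2
c) h^3 * (-1) + 2 - h^4 + h * (-8) + 2 * h^2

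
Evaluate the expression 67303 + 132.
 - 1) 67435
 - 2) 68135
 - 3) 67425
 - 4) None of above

67303 + 132 = 67435
1) 67435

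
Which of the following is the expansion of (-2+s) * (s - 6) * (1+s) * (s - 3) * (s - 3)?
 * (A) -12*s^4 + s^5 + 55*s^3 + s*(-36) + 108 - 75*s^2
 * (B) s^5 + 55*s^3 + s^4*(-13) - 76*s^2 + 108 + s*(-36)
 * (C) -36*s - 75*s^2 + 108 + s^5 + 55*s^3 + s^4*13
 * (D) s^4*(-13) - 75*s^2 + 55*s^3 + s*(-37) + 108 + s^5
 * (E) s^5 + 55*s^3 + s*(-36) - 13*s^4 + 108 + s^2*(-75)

Expanding (-2+s) * (s - 6) * (1+s) * (s - 3) * (s - 3):
= s^5 + 55*s^3 + s*(-36) - 13*s^4 + 108 + s^2*(-75)
E) s^5 + 55*s^3 + s*(-36) - 13*s^4 + 108 + s^2*(-75)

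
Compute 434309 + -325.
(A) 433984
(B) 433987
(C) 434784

434309 + -325 = 433984
A) 433984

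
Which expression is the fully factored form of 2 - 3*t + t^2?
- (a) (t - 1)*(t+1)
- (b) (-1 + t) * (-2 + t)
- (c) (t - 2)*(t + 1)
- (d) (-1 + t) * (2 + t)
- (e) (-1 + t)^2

We need to factor 2 - 3*t + t^2.
The factored form is (-1 + t) * (-2 + t).
b) (-1 + t) * (-2 + t)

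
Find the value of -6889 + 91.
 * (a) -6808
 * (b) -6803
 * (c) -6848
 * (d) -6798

-6889 + 91 = -6798
d) -6798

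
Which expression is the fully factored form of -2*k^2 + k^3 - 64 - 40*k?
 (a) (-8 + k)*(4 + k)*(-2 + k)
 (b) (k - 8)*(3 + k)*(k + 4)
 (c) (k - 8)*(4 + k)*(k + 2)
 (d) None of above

We need to factor -2*k^2 + k^3 - 64 - 40*k.
The factored form is (k - 8)*(4 + k)*(k + 2).
c) (k - 8)*(4 + k)*(k + 2)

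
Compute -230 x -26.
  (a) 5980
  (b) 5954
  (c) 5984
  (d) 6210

-230 * -26 = 5980
a) 5980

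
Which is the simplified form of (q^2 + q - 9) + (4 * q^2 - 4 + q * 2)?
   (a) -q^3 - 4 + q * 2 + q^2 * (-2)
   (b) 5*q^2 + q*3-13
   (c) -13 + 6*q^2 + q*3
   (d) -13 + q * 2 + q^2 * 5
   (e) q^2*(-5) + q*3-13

Adding the polynomials and combining like terms:
(q^2 + q - 9) + (4*q^2 - 4 + q*2)
= 5*q^2 + q*3-13
b) 5*q^2 + q*3-13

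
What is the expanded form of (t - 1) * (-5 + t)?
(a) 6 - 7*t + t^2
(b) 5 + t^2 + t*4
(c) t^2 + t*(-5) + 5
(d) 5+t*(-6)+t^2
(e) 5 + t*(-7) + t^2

Expanding (t - 1) * (-5 + t):
= 5+t*(-6)+t^2
d) 5+t*(-6)+t^2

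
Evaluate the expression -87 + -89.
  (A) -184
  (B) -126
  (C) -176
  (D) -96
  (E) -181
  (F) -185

-87 + -89 = -176
C) -176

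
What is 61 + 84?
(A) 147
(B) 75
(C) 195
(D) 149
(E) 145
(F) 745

61 + 84 = 145
E) 145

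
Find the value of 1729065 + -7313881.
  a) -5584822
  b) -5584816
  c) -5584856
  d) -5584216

1729065 + -7313881 = -5584816
b) -5584816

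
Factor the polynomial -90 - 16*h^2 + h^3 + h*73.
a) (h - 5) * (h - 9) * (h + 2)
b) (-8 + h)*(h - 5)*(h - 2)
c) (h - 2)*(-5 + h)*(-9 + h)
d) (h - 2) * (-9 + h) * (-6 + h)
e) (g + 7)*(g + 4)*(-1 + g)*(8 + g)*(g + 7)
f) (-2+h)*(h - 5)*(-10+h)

We need to factor -90 - 16*h^2 + h^3 + h*73.
The factored form is (h - 2)*(-5 + h)*(-9 + h).
c) (h - 2)*(-5 + h)*(-9 + h)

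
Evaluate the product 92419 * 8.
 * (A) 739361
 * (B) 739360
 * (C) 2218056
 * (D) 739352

92419 * 8 = 739352
D) 739352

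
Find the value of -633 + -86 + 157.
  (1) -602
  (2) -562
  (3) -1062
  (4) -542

First: -633 + -86 = -719
Then: -719 + 157 = -562
2) -562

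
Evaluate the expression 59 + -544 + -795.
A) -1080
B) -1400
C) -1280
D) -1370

First: 59 + -544 = -485
Then: -485 + -795 = -1280
C) -1280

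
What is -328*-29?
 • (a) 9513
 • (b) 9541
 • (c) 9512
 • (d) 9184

-328 * -29 = 9512
c) 9512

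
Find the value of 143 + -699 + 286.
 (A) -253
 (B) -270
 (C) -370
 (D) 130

First: 143 + -699 = -556
Then: -556 + 286 = -270
B) -270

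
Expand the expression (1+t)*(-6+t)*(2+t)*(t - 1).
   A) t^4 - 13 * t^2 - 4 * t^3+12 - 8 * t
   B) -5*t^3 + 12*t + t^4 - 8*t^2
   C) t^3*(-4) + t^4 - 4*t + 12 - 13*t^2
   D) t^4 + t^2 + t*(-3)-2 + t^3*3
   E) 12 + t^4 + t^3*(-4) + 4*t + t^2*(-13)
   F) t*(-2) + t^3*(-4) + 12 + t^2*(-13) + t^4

Expanding (1+t)*(-6+t)*(2+t)*(t - 1):
= 12 + t^4 + t^3*(-4) + 4*t + t^2*(-13)
E) 12 + t^4 + t^3*(-4) + 4*t + t^2*(-13)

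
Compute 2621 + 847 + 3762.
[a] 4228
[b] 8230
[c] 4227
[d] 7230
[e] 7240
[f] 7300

First: 2621 + 847 = 3468
Then: 3468 + 3762 = 7230
d) 7230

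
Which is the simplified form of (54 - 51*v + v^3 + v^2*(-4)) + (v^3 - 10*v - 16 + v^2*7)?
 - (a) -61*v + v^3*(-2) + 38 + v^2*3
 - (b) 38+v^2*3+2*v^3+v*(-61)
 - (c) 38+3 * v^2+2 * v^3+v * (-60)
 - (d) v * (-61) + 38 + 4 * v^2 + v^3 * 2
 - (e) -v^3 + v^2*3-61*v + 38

Adding the polynomials and combining like terms:
(54 - 51*v + v^3 + v^2*(-4)) + (v^3 - 10*v - 16 + v^2*7)
= 38+v^2*3+2*v^3+v*(-61)
b) 38+v^2*3+2*v^3+v*(-61)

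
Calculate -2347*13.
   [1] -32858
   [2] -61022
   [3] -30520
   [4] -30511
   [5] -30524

-2347 * 13 = -30511
4) -30511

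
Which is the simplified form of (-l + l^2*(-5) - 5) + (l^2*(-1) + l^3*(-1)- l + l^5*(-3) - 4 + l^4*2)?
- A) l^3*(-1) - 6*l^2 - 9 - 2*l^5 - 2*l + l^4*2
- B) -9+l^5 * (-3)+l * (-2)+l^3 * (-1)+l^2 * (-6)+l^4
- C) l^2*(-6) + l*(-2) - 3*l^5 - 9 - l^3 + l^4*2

Adding the polynomials and combining like terms:
(-l + l^2*(-5) - 5) + (l^2*(-1) + l^3*(-1) - l + l^5*(-3) - 4 + l^4*2)
= l^2*(-6) + l*(-2) - 3*l^5 - 9 - l^3 + l^4*2
C) l^2*(-6) + l*(-2) - 3*l^5 - 9 - l^3 + l^4*2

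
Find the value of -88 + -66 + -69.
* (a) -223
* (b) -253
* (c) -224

First: -88 + -66 = -154
Then: -154 + -69 = -223
a) -223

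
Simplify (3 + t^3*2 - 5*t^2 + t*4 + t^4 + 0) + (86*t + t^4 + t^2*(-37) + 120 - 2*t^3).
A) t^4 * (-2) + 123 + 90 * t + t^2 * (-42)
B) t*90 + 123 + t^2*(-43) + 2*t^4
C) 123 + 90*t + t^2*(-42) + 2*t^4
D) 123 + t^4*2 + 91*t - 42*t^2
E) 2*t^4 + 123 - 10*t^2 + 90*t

Adding the polynomials and combining like terms:
(3 + t^3*2 - 5*t^2 + t*4 + t^4 + 0) + (86*t + t^4 + t^2*(-37) + 120 - 2*t^3)
= 123 + 90*t + t^2*(-42) + 2*t^4
C) 123 + 90*t + t^2*(-42) + 2*t^4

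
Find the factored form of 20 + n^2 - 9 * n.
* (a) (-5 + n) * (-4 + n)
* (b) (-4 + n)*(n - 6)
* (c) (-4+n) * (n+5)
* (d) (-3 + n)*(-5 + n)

We need to factor 20 + n^2 - 9 * n.
The factored form is (-5 + n) * (-4 + n).
a) (-5 + n) * (-4 + n)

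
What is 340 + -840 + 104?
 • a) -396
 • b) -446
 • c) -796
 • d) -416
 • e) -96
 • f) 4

First: 340 + -840 = -500
Then: -500 + 104 = -396
a) -396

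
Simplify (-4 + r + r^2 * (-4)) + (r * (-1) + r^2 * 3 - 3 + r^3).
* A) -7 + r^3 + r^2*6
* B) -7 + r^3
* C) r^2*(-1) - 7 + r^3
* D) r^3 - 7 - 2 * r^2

Adding the polynomials and combining like terms:
(-4 + r + r^2*(-4)) + (r*(-1) + r^2*3 - 3 + r^3)
= r^2*(-1) - 7 + r^3
C) r^2*(-1) - 7 + r^3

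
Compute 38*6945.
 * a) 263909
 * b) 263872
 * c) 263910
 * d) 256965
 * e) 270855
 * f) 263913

38 * 6945 = 263910
c) 263910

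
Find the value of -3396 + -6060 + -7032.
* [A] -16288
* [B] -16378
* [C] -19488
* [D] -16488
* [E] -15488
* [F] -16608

First: -3396 + -6060 = -9456
Then: -9456 + -7032 = -16488
D) -16488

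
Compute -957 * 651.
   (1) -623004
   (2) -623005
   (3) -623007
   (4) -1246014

-957 * 651 = -623007
3) -623007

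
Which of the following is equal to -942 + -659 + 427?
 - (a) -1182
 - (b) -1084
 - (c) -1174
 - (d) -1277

First: -942 + -659 = -1601
Then: -1601 + 427 = -1174
c) -1174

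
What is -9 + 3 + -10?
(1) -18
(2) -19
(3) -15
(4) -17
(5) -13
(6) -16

First: -9 + 3 = -6
Then: -6 + -10 = -16
6) -16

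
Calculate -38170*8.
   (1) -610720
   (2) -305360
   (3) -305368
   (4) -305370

-38170 * 8 = -305360
2) -305360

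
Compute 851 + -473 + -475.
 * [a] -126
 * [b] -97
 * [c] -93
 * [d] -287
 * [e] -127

First: 851 + -473 = 378
Then: 378 + -475 = -97
b) -97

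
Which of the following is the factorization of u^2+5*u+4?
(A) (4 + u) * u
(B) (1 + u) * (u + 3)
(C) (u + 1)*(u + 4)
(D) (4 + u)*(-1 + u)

We need to factor u^2+5*u+4.
The factored form is (u + 1)*(u + 4).
C) (u + 1)*(u + 4)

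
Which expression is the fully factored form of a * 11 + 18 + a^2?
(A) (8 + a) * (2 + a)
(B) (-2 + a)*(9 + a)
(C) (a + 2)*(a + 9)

We need to factor a * 11 + 18 + a^2.
The factored form is (a + 2)*(a + 9).
C) (a + 2)*(a + 9)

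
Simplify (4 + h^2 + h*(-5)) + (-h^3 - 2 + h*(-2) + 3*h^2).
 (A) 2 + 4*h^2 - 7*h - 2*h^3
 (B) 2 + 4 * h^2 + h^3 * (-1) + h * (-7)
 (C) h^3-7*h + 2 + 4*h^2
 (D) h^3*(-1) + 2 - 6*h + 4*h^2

Adding the polynomials and combining like terms:
(4 + h^2 + h*(-5)) + (-h^3 - 2 + h*(-2) + 3*h^2)
= 2 + 4 * h^2 + h^3 * (-1) + h * (-7)
B) 2 + 4 * h^2 + h^3 * (-1) + h * (-7)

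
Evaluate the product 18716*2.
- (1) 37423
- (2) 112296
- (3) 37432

18716 * 2 = 37432
3) 37432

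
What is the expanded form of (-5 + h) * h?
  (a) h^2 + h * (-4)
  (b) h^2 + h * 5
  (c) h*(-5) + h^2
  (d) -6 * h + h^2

Expanding (-5 + h) * h:
= h*(-5) + h^2
c) h*(-5) + h^2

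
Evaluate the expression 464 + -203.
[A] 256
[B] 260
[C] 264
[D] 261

464 + -203 = 261
D) 261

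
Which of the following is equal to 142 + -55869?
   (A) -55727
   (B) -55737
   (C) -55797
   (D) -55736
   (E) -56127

142 + -55869 = -55727
A) -55727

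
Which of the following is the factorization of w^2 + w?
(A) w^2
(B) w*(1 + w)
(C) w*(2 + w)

We need to factor w^2 + w.
The factored form is w*(1 + w).
B) w*(1 + w)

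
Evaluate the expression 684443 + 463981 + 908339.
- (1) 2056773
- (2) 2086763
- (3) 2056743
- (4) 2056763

First: 684443 + 463981 = 1148424
Then: 1148424 + 908339 = 2056763
4) 2056763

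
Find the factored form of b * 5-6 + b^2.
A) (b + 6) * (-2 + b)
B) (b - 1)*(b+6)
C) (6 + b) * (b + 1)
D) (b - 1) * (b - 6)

We need to factor b * 5-6 + b^2.
The factored form is (b - 1)*(b+6).
B) (b - 1)*(b+6)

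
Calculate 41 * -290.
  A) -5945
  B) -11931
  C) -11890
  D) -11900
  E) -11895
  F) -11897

41 * -290 = -11890
C) -11890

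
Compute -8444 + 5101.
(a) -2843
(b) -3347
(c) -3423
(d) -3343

-8444 + 5101 = -3343
d) -3343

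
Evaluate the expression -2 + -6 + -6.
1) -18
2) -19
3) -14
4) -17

First: -2 + -6 = -8
Then: -8 + -6 = -14
3) -14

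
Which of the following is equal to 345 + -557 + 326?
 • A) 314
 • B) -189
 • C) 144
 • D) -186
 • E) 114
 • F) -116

First: 345 + -557 = -212
Then: -212 + 326 = 114
E) 114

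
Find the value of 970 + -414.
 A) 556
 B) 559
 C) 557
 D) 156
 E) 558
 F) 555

970 + -414 = 556
A) 556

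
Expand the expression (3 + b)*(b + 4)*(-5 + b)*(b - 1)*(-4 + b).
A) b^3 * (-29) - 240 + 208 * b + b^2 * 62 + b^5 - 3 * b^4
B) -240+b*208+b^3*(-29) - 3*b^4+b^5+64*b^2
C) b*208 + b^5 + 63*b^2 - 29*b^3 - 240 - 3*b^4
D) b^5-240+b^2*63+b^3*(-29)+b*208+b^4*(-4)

Expanding (3 + b)*(b + 4)*(-5 + b)*(b - 1)*(-4 + b):
= b*208 + b^5 + 63*b^2 - 29*b^3 - 240 - 3*b^4
C) b*208 + b^5 + 63*b^2 - 29*b^3 - 240 - 3*b^4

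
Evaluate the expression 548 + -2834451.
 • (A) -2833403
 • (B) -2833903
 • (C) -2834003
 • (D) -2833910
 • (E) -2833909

548 + -2834451 = -2833903
B) -2833903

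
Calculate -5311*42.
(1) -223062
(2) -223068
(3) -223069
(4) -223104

-5311 * 42 = -223062
1) -223062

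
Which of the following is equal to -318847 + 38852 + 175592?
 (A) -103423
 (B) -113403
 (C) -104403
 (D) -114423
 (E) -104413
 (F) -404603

First: -318847 + 38852 = -279995
Then: -279995 + 175592 = -104403
C) -104403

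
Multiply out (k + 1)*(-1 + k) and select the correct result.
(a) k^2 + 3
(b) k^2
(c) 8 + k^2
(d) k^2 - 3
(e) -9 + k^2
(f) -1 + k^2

Expanding (k + 1)*(-1 + k):
= -1 + k^2
f) -1 + k^2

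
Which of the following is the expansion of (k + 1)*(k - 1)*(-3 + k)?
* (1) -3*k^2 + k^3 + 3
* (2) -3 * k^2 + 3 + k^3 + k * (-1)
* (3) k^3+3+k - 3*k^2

Expanding (k + 1)*(k - 1)*(-3 + k):
= -3 * k^2 + 3 + k^3 + k * (-1)
2) -3 * k^2 + 3 + k^3 + k * (-1)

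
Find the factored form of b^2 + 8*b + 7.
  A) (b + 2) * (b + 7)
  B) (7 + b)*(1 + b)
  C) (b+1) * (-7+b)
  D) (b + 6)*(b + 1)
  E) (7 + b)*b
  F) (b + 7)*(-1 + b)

We need to factor b^2 + 8*b + 7.
The factored form is (7 + b)*(1 + b).
B) (7 + b)*(1 + b)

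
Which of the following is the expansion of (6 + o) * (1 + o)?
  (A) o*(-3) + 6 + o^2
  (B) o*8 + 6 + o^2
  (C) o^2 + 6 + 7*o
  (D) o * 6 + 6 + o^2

Expanding (6 + o) * (1 + o):
= o^2 + 6 + 7*o
C) o^2 + 6 + 7*o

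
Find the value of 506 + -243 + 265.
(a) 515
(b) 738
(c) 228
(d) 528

First: 506 + -243 = 263
Then: 263 + 265 = 528
d) 528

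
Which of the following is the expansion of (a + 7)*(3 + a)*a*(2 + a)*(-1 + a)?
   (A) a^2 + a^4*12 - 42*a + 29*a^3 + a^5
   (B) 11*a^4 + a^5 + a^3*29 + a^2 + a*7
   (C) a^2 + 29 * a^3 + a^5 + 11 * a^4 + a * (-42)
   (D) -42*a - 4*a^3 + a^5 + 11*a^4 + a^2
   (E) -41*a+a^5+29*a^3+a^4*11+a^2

Expanding (a + 7)*(3 + a)*a*(2 + a)*(-1 + a):
= a^2 + 29 * a^3 + a^5 + 11 * a^4 + a * (-42)
C) a^2 + 29 * a^3 + a^5 + 11 * a^4 + a * (-42)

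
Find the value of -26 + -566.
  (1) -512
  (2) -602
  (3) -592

-26 + -566 = -592
3) -592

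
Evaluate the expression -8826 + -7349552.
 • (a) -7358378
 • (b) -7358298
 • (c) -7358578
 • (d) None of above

-8826 + -7349552 = -7358378
a) -7358378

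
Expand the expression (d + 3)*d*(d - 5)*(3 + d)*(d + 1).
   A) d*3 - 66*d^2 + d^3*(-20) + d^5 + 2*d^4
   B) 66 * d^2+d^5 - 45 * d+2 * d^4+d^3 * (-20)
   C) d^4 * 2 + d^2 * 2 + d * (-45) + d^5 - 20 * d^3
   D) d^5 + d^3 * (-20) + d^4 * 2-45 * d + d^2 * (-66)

Expanding (d + 3)*d*(d - 5)*(3 + d)*(d + 1):
= d^5 + d^3 * (-20) + d^4 * 2-45 * d + d^2 * (-66)
D) d^5 + d^3 * (-20) + d^4 * 2-45 * d + d^2 * (-66)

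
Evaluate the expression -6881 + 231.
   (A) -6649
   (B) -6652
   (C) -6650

-6881 + 231 = -6650
C) -6650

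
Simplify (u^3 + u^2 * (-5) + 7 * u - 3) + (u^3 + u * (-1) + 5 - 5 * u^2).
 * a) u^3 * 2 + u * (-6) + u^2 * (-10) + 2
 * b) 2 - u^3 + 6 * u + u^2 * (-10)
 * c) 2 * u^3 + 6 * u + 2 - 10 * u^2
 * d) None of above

Adding the polynomials and combining like terms:
(u^3 + u^2*(-5) + 7*u - 3) + (u^3 + u*(-1) + 5 - 5*u^2)
= 2 * u^3 + 6 * u + 2 - 10 * u^2
c) 2 * u^3 + 6 * u + 2 - 10 * u^2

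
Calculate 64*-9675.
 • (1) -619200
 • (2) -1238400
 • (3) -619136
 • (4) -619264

64 * -9675 = -619200
1) -619200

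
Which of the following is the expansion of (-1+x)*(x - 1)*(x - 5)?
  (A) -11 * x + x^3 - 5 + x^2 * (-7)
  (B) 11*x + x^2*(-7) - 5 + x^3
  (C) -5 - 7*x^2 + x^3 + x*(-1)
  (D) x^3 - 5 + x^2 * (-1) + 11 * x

Expanding (-1+x)*(x - 1)*(x - 5):
= 11*x + x^2*(-7) - 5 + x^3
B) 11*x + x^2*(-7) - 5 + x^3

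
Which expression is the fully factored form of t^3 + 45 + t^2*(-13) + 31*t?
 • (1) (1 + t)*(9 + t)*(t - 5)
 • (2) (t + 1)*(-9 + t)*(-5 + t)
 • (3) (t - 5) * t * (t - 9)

We need to factor t^3 + 45 + t^2*(-13) + 31*t.
The factored form is (t + 1)*(-9 + t)*(-5 + t).
2) (t + 1)*(-9 + t)*(-5 + t)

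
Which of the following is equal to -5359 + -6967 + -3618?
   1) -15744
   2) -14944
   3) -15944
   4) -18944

First: -5359 + -6967 = -12326
Then: -12326 + -3618 = -15944
3) -15944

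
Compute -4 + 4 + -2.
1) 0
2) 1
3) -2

First: -4 + 4 = 0
Then: 0 + -2 = -2
3) -2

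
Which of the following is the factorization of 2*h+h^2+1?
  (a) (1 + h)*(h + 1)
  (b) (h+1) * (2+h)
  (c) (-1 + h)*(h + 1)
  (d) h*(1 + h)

We need to factor 2*h+h^2+1.
The factored form is (1 + h)*(h + 1).
a) (1 + h)*(h + 1)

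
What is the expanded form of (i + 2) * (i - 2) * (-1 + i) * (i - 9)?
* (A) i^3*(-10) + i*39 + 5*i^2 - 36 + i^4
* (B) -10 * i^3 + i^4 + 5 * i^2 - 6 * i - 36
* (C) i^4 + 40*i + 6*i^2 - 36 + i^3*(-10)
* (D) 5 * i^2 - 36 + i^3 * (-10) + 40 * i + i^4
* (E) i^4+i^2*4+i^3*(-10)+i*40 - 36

Expanding (i + 2) * (i - 2) * (-1 + i) * (i - 9):
= 5 * i^2 - 36 + i^3 * (-10) + 40 * i + i^4
D) 5 * i^2 - 36 + i^3 * (-10) + 40 * i + i^4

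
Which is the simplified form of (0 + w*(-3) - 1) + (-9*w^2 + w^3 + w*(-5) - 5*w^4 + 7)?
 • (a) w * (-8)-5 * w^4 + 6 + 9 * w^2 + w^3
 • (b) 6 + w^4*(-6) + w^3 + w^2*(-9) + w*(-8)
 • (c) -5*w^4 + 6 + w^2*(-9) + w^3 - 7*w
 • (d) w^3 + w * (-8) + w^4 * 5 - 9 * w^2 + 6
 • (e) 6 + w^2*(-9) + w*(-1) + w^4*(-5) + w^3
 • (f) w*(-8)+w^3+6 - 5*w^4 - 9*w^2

Adding the polynomials and combining like terms:
(0 + w*(-3) - 1) + (-9*w^2 + w^3 + w*(-5) - 5*w^4 + 7)
= w*(-8)+w^3+6 - 5*w^4 - 9*w^2
f) w*(-8)+w^3+6 - 5*w^4 - 9*w^2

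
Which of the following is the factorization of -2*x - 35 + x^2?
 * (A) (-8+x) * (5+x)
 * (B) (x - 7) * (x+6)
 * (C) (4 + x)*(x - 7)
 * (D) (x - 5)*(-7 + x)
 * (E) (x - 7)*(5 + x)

We need to factor -2*x - 35 + x^2.
The factored form is (x - 7)*(5 + x).
E) (x - 7)*(5 + x)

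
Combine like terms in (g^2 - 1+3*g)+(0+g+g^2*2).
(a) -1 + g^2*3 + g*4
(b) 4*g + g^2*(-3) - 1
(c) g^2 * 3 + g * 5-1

Adding the polynomials and combining like terms:
(g^2 - 1 + 3*g) + (0 + g + g^2*2)
= -1 + g^2*3 + g*4
a) -1 + g^2*3 + g*4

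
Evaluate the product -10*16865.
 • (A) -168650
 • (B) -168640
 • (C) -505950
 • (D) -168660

-10 * 16865 = -168650
A) -168650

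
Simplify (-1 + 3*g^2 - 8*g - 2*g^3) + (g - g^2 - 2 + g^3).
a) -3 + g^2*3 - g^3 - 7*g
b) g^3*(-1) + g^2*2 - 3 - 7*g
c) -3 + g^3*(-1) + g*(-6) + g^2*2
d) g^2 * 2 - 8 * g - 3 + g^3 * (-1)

Adding the polynomials and combining like terms:
(-1 + 3*g^2 - 8*g - 2*g^3) + (g - g^2 - 2 + g^3)
= g^3*(-1) + g^2*2 - 3 - 7*g
b) g^3*(-1) + g^2*2 - 3 - 7*g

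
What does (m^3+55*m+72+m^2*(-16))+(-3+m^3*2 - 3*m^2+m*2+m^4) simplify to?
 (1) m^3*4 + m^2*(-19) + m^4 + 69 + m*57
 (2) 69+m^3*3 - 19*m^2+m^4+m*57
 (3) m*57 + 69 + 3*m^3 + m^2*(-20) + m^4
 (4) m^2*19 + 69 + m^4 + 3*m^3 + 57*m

Adding the polynomials and combining like terms:
(m^3 + 55*m + 72 + m^2*(-16)) + (-3 + m^3*2 - 3*m^2 + m*2 + m^4)
= 69+m^3*3 - 19*m^2+m^4+m*57
2) 69+m^3*3 - 19*m^2+m^4+m*57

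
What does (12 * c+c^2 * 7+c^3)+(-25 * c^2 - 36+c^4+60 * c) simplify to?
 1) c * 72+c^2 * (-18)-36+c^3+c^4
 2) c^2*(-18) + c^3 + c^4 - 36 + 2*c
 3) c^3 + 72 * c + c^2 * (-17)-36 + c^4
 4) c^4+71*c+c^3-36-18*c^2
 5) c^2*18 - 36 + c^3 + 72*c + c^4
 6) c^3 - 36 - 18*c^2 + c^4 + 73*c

Adding the polynomials and combining like terms:
(12*c + c^2*7 + c^3) + (-25*c^2 - 36 + c^4 + 60*c)
= c * 72+c^2 * (-18)-36+c^3+c^4
1) c * 72+c^2 * (-18)-36+c^3+c^4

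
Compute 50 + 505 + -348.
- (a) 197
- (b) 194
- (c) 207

First: 50 + 505 = 555
Then: 555 + -348 = 207
c) 207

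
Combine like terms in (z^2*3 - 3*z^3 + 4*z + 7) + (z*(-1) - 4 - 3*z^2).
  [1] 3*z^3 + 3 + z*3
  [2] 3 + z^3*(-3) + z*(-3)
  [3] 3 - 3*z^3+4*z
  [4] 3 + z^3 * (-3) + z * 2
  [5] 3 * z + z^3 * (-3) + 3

Adding the polynomials and combining like terms:
(z^2*3 - 3*z^3 + 4*z + 7) + (z*(-1) - 4 - 3*z^2)
= 3 * z + z^3 * (-3) + 3
5) 3 * z + z^3 * (-3) + 3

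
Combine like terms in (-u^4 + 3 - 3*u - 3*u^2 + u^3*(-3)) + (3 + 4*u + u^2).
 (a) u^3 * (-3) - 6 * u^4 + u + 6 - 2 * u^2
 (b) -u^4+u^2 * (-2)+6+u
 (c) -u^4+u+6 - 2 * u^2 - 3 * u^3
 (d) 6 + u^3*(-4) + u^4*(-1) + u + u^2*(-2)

Adding the polynomials and combining like terms:
(-u^4 + 3 - 3*u - 3*u^2 + u^3*(-3)) + (3 + 4*u + u^2)
= -u^4+u+6 - 2 * u^2 - 3 * u^3
c) -u^4+u+6 - 2 * u^2 - 3 * u^3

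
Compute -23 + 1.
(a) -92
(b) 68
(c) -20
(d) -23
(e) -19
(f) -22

-23 + 1 = -22
f) -22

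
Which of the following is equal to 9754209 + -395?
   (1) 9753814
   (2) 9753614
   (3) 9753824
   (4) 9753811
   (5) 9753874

9754209 + -395 = 9753814
1) 9753814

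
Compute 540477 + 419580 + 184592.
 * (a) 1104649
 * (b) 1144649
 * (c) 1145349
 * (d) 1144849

First: 540477 + 419580 = 960057
Then: 960057 + 184592 = 1144649
b) 1144649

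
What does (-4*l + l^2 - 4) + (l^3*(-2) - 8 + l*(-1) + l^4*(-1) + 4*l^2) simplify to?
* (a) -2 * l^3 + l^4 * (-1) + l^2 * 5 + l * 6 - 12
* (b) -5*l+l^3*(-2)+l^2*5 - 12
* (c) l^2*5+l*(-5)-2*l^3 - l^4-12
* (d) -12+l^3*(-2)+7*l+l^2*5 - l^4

Adding the polynomials and combining like terms:
(-4*l + l^2 - 4) + (l^3*(-2) - 8 + l*(-1) + l^4*(-1) + 4*l^2)
= l^2*5+l*(-5)-2*l^3 - l^4-12
c) l^2*5+l*(-5)-2*l^3 - l^4-12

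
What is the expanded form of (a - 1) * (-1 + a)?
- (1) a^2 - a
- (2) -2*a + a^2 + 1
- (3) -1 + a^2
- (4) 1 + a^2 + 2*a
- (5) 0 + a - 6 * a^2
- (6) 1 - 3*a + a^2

Expanding (a - 1) * (-1 + a):
= -2*a + a^2 + 1
2) -2*a + a^2 + 1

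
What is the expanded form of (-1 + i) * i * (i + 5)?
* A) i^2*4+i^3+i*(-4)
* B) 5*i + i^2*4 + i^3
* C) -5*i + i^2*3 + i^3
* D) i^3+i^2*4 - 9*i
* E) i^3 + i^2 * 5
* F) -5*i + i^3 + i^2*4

Expanding (-1 + i) * i * (i + 5):
= -5*i + i^3 + i^2*4
F) -5*i + i^3 + i^2*4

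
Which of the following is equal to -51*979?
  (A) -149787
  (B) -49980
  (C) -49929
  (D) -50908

-51 * 979 = -49929
C) -49929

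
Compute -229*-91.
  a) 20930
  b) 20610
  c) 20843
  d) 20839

-229 * -91 = 20839
d) 20839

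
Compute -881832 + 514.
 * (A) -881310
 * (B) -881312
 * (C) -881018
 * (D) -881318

-881832 + 514 = -881318
D) -881318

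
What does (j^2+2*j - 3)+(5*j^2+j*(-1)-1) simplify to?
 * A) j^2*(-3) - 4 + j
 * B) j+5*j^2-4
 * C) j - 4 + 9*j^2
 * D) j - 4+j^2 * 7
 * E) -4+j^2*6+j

Adding the polynomials and combining like terms:
(j^2 + 2*j - 3) + (5*j^2 + j*(-1) - 1)
= -4+j^2*6+j
E) -4+j^2*6+j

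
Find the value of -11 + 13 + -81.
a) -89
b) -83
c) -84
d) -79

First: -11 + 13 = 2
Then: 2 + -81 = -79
d) -79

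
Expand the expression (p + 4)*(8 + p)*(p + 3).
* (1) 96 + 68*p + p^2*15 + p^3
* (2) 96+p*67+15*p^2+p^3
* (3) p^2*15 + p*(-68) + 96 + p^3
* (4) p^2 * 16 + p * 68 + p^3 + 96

Expanding (p + 4)*(8 + p)*(p + 3):
= 96 + 68*p + p^2*15 + p^3
1) 96 + 68*p + p^2*15 + p^3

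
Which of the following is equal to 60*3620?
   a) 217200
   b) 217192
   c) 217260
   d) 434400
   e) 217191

60 * 3620 = 217200
a) 217200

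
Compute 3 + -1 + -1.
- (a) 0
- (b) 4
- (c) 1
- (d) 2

First: 3 + -1 = 2
Then: 2 + -1 = 1
c) 1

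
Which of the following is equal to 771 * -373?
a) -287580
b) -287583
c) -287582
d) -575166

771 * -373 = -287583
b) -287583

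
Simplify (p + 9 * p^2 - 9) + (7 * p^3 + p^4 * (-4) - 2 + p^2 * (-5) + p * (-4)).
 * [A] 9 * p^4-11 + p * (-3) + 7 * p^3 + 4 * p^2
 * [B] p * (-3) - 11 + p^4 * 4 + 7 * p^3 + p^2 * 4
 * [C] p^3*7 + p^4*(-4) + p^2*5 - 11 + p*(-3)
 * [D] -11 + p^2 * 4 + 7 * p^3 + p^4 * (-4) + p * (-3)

Adding the polynomials and combining like terms:
(p + 9*p^2 - 9) + (7*p^3 + p^4*(-4) - 2 + p^2*(-5) + p*(-4))
= -11 + p^2 * 4 + 7 * p^3 + p^4 * (-4) + p * (-3)
D) -11 + p^2 * 4 + 7 * p^3 + p^4 * (-4) + p * (-3)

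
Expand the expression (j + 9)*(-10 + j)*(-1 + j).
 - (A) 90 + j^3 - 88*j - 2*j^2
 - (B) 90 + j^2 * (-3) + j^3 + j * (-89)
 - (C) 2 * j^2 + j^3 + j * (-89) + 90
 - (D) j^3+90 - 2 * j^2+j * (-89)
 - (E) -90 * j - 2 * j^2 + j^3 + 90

Expanding (j + 9)*(-10 + j)*(-1 + j):
= j^3+90 - 2 * j^2+j * (-89)
D) j^3+90 - 2 * j^2+j * (-89)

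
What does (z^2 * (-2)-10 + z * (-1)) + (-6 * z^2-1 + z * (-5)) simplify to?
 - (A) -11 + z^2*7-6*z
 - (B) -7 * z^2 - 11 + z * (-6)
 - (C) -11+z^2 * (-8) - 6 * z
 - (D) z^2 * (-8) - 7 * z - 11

Adding the polynomials and combining like terms:
(z^2*(-2) - 10 + z*(-1)) + (-6*z^2 - 1 + z*(-5))
= -11+z^2 * (-8) - 6 * z
C) -11+z^2 * (-8) - 6 * z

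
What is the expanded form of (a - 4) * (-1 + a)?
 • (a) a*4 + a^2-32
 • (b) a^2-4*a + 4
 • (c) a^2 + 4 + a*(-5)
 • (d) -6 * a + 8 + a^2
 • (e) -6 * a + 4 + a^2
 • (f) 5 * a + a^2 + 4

Expanding (a - 4) * (-1 + a):
= a^2 + 4 + a*(-5)
c) a^2 + 4 + a*(-5)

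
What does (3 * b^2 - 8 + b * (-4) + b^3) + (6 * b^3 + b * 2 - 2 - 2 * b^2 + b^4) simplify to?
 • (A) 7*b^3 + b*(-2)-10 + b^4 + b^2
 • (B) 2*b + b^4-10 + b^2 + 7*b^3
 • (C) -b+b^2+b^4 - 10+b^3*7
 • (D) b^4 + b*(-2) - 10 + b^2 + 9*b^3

Adding the polynomials and combining like terms:
(3*b^2 - 8 + b*(-4) + b^3) + (6*b^3 + b*2 - 2 - 2*b^2 + b^4)
= 7*b^3 + b*(-2)-10 + b^4 + b^2
A) 7*b^3 + b*(-2)-10 + b^4 + b^2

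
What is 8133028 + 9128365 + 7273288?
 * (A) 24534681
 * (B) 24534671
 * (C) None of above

First: 8133028 + 9128365 = 17261393
Then: 17261393 + 7273288 = 24534681
A) 24534681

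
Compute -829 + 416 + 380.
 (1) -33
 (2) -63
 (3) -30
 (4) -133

First: -829 + 416 = -413
Then: -413 + 380 = -33
1) -33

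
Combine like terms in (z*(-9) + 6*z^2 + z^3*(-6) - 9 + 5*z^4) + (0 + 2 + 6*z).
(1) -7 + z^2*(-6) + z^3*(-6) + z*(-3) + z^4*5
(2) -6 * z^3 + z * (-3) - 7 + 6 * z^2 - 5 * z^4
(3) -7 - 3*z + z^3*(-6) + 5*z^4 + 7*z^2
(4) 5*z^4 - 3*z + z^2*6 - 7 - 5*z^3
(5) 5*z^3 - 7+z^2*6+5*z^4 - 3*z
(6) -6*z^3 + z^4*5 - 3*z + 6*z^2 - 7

Adding the polynomials and combining like terms:
(z*(-9) + 6*z^2 + z^3*(-6) - 9 + 5*z^4) + (0 + 2 + 6*z)
= -6*z^3 + z^4*5 - 3*z + 6*z^2 - 7
6) -6*z^3 + z^4*5 - 3*z + 6*z^2 - 7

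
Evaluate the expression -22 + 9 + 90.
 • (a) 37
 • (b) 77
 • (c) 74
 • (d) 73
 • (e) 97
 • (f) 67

First: -22 + 9 = -13
Then: -13 + 90 = 77
b) 77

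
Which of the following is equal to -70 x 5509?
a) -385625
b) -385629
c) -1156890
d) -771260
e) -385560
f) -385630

-70 * 5509 = -385630
f) -385630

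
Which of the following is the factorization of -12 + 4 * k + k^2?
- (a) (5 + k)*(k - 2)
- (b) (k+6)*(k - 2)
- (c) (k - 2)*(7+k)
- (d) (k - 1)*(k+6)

We need to factor -12 + 4 * k + k^2.
The factored form is (k+6)*(k - 2).
b) (k+6)*(k - 2)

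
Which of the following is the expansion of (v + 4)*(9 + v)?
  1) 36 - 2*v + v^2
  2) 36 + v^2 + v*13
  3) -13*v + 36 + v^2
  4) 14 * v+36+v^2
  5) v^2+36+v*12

Expanding (v + 4)*(9 + v):
= 36 + v^2 + v*13
2) 36 + v^2 + v*13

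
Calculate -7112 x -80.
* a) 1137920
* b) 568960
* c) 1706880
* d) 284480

-7112 * -80 = 568960
b) 568960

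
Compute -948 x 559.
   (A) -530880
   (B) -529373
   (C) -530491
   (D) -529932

-948 * 559 = -529932
D) -529932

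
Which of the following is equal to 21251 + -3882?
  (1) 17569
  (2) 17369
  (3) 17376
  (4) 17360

21251 + -3882 = 17369
2) 17369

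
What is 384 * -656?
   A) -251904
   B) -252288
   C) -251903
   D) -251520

384 * -656 = -251904
A) -251904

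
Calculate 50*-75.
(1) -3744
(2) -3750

50 * -75 = -3750
2) -3750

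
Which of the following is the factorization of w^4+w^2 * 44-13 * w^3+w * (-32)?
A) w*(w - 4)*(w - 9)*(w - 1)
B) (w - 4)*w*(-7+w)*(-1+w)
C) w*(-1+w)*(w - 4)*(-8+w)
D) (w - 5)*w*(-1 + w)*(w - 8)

We need to factor w^4+w^2 * 44-13 * w^3+w * (-32).
The factored form is w*(-1+w)*(w - 4)*(-8+w).
C) w*(-1+w)*(w - 4)*(-8+w)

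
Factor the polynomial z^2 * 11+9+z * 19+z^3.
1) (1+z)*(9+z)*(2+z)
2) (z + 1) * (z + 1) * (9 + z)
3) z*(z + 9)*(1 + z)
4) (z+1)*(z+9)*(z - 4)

We need to factor z^2 * 11+9+z * 19+z^3.
The factored form is (z + 1) * (z + 1) * (9 + z).
2) (z + 1) * (z + 1) * (9 + z)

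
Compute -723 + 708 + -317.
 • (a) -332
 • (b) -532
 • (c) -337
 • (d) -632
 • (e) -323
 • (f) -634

First: -723 + 708 = -15
Then: -15 + -317 = -332
a) -332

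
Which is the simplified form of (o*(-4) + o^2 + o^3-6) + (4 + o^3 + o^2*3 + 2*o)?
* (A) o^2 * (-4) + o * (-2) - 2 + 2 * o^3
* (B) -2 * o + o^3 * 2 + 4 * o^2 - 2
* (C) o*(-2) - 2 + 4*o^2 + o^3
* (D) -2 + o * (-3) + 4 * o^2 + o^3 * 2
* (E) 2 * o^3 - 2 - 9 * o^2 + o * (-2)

Adding the polynomials and combining like terms:
(o*(-4) + o^2 + o^3 - 6) + (4 + o^3 + o^2*3 + 2*o)
= -2 * o + o^3 * 2 + 4 * o^2 - 2
B) -2 * o + o^3 * 2 + 4 * o^2 - 2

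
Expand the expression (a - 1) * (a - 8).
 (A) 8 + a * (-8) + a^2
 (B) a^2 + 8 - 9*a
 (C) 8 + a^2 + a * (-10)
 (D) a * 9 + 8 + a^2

Expanding (a - 1) * (a - 8):
= a^2 + 8 - 9*a
B) a^2 + 8 - 9*a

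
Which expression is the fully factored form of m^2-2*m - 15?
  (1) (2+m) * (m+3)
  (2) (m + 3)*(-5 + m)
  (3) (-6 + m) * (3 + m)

We need to factor m^2-2*m - 15.
The factored form is (m + 3)*(-5 + m).
2) (m + 3)*(-5 + m)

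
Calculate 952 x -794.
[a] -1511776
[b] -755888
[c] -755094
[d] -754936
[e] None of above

952 * -794 = -755888
b) -755888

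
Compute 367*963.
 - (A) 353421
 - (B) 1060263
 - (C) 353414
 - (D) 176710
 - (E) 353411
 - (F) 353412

367 * 963 = 353421
A) 353421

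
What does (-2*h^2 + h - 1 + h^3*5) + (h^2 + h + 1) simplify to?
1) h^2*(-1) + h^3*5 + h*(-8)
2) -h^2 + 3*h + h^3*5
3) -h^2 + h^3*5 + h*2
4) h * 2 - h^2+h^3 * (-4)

Adding the polynomials and combining like terms:
(-2*h^2 + h - 1 + h^3*5) + (h^2 + h + 1)
= -h^2 + h^3*5 + h*2
3) -h^2 + h^3*5 + h*2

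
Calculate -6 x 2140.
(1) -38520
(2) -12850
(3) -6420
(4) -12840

-6 * 2140 = -12840
4) -12840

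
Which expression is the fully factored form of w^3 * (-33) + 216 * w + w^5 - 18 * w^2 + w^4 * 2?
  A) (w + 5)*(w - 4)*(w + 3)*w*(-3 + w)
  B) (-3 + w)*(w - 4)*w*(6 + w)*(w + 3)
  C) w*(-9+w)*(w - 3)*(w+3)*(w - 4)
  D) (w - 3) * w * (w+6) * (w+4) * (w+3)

We need to factor w^3 * (-33) + 216 * w + w^5 - 18 * w^2 + w^4 * 2.
The factored form is (-3 + w)*(w - 4)*w*(6 + w)*(w + 3).
B) (-3 + w)*(w - 4)*w*(6 + w)*(w + 3)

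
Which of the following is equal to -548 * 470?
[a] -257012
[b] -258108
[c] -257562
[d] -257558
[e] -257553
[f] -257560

-548 * 470 = -257560
f) -257560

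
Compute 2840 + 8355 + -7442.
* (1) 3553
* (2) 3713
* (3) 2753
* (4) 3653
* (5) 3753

First: 2840 + 8355 = 11195
Then: 11195 + -7442 = 3753
5) 3753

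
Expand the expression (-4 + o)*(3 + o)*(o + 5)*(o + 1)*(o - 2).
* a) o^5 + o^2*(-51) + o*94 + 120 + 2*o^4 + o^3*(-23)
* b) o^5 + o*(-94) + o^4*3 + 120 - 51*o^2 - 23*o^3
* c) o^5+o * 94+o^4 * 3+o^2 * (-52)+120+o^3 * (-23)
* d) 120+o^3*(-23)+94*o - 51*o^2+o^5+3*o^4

Expanding (-4 + o)*(3 + o)*(o + 5)*(o + 1)*(o - 2):
= 120+o^3*(-23)+94*o - 51*o^2+o^5+3*o^4
d) 120+o^3*(-23)+94*o - 51*o^2+o^5+3*o^4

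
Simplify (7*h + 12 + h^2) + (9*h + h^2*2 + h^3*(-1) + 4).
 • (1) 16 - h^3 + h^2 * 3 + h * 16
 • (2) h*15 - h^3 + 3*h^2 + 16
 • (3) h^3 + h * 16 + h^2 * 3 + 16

Adding the polynomials and combining like terms:
(7*h + 12 + h^2) + (9*h + h^2*2 + h^3*(-1) + 4)
= 16 - h^3 + h^2 * 3 + h * 16
1) 16 - h^3 + h^2 * 3 + h * 16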